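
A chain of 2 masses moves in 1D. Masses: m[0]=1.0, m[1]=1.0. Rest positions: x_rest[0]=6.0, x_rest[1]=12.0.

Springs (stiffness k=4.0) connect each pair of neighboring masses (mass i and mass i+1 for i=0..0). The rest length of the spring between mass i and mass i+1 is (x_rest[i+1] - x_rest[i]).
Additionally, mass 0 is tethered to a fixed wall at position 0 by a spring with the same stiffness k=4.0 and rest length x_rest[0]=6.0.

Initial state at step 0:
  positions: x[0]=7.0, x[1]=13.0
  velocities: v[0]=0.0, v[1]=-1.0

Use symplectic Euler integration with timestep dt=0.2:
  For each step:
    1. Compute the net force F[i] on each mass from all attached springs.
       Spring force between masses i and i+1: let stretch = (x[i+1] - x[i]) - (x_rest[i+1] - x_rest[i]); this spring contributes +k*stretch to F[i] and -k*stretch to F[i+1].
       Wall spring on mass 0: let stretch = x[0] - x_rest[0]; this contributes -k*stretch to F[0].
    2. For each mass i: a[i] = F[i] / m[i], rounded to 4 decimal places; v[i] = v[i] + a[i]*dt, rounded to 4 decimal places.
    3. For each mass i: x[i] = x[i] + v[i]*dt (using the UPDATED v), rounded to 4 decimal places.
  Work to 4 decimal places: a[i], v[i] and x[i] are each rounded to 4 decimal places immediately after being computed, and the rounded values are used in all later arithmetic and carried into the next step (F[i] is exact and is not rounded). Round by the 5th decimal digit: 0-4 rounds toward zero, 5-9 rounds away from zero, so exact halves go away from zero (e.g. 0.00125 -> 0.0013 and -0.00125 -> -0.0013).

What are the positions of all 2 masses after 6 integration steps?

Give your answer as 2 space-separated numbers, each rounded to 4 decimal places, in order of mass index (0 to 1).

Answer: 5.3799 11.5053

Derivation:
Step 0: x=[7.0000 13.0000] v=[0.0000 -1.0000]
Step 1: x=[6.8400 12.8000] v=[-0.8000 -1.0000]
Step 2: x=[6.5392 12.6064] v=[-1.5040 -0.9680]
Step 3: x=[6.1629 12.4020] v=[-1.8816 -1.0218]
Step 4: x=[5.7988 12.1594] v=[-1.8206 -1.2131]
Step 5: x=[5.5246 11.8591] v=[-1.3712 -1.5016]
Step 6: x=[5.3799 11.5053] v=[-0.7233 -1.7692]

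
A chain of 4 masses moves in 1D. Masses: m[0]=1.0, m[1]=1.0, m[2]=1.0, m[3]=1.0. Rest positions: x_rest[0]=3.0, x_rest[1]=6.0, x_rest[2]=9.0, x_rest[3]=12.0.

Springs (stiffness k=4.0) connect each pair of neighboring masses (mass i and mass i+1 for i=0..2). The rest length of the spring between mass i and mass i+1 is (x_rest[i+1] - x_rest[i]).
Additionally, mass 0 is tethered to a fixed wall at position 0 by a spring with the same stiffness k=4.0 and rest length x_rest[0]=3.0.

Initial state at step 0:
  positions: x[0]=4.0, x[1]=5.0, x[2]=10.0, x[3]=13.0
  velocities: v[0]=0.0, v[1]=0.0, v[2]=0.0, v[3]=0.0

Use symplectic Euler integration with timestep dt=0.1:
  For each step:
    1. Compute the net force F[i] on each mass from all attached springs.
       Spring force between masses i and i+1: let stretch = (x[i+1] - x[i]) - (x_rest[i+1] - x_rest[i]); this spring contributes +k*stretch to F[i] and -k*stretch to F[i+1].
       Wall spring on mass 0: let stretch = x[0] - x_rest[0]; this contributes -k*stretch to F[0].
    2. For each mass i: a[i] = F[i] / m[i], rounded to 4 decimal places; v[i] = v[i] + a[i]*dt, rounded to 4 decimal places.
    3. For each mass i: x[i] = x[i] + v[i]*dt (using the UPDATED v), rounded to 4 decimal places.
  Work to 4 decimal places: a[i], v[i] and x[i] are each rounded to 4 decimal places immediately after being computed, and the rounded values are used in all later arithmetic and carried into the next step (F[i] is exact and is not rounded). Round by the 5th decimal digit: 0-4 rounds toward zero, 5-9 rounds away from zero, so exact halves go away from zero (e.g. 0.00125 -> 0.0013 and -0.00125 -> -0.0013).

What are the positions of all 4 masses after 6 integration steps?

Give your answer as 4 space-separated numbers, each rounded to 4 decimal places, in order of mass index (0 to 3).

Answer: 2.4349 7.1236 9.0623 12.8251

Derivation:
Step 0: x=[4.0000 5.0000 10.0000 13.0000] v=[0.0000 0.0000 0.0000 0.0000]
Step 1: x=[3.8800 5.1600 9.9200 13.0000] v=[-1.2000 1.6000 -0.8000 0.0000]
Step 2: x=[3.6560 5.4592 9.7728 12.9968] v=[-2.2400 2.9920 -1.4720 -0.0320]
Step 3: x=[3.3579 5.8588 9.5820 12.9846] v=[-2.9811 3.9962 -1.9078 -0.1216]
Step 4: x=[3.0255 6.3073 9.3784 12.9563] v=[-3.3239 4.4851 -2.0360 -0.2826]
Step 5: x=[2.7034 6.7474 9.1951 12.9049] v=[-3.2214 4.4008 -1.8333 -0.5138]
Step 6: x=[2.4349 7.1236 9.0623 12.8251] v=[-2.6852 3.7623 -1.3285 -0.7977]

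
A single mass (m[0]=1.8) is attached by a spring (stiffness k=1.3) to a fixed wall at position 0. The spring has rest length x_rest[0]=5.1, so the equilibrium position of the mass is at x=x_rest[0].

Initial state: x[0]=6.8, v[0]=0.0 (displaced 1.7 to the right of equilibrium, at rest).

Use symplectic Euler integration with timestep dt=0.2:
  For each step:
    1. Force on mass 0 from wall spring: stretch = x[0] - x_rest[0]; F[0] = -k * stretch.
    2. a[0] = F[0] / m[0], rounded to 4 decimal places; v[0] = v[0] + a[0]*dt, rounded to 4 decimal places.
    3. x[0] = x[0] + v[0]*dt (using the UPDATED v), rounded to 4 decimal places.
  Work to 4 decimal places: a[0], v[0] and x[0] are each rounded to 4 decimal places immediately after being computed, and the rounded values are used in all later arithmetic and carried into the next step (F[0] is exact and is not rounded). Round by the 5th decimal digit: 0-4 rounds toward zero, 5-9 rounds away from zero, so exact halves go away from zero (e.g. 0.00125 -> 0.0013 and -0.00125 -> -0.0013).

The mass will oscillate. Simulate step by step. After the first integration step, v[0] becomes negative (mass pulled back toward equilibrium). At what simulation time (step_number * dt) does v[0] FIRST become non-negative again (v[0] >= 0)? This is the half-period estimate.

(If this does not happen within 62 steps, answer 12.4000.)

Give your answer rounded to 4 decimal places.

Step 0: x=[6.8000] v=[0.0000]
Step 1: x=[6.7509] v=[-0.2456]
Step 2: x=[6.6541] v=[-0.4841]
Step 3: x=[6.5124] v=[-0.7086]
Step 4: x=[6.3299] v=[-0.9126]
Step 5: x=[6.1118] v=[-1.0903]
Step 6: x=[5.8645] v=[-1.2364]
Step 7: x=[5.5951] v=[-1.3468]
Step 8: x=[5.3114] v=[-1.4183]
Step 9: x=[5.0216] v=[-1.4488]
Step 10: x=[4.7341] v=[-1.4375]
Step 11: x=[4.4572] v=[-1.3846]
Step 12: x=[4.1988] v=[-1.2918]
Step 13: x=[3.9665] v=[-1.1616]
Step 14: x=[3.7669] v=[-0.9979]
Step 15: x=[3.6058] v=[-0.8053]
Step 16: x=[3.4879] v=[-0.5895]
Step 17: x=[3.4166] v=[-0.3566]
Step 18: x=[3.3939] v=[-0.1134]
Step 19: x=[3.4205] v=[0.1330]
First v>=0 after going negative at step 19, time=3.8000

Answer: 3.8000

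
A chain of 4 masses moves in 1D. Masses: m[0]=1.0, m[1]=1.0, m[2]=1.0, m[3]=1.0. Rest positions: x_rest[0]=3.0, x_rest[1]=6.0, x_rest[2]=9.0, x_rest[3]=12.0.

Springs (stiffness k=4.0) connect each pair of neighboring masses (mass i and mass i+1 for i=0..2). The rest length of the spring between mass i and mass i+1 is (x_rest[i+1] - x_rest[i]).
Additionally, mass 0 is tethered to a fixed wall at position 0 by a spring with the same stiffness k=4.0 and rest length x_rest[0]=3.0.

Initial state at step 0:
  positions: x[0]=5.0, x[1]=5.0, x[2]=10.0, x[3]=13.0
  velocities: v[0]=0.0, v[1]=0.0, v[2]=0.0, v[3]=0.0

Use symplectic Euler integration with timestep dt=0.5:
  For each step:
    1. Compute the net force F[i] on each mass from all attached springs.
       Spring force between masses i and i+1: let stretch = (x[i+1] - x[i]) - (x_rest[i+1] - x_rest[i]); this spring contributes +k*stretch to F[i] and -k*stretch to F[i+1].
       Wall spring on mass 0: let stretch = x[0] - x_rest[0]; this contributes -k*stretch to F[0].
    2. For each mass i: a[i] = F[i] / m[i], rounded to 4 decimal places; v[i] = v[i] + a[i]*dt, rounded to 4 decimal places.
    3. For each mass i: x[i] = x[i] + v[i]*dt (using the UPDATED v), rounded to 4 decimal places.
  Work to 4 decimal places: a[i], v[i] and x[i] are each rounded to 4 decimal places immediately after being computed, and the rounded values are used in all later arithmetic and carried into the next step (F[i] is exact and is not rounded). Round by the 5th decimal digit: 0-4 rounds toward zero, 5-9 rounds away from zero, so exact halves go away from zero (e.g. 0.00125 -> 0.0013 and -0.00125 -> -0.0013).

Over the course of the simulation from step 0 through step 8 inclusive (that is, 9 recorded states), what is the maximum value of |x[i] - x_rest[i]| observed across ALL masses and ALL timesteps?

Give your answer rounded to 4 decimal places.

Step 0: x=[5.0000 5.0000 10.0000 13.0000] v=[0.0000 0.0000 0.0000 0.0000]
Step 1: x=[0.0000 10.0000 8.0000 13.0000] v=[-10.0000 10.0000 -4.0000 0.0000]
Step 2: x=[5.0000 3.0000 13.0000 11.0000] v=[10.0000 -14.0000 10.0000 -4.0000]
Step 3: x=[3.0000 8.0000 6.0000 14.0000] v=[-4.0000 10.0000 -14.0000 6.0000]
Step 4: x=[3.0000 6.0000 9.0000 12.0000] v=[0.0000 -4.0000 6.0000 -4.0000]
Step 5: x=[3.0000 4.0000 12.0000 10.0000] v=[0.0000 -4.0000 6.0000 -4.0000]
Step 6: x=[1.0000 9.0000 5.0000 13.0000] v=[-4.0000 10.0000 -14.0000 6.0000]
Step 7: x=[6.0000 2.0000 10.0000 11.0000] v=[10.0000 -14.0000 10.0000 -4.0000]
Step 8: x=[1.0000 7.0000 8.0000 11.0000] v=[-10.0000 10.0000 -4.0000 0.0000]
Max displacement = 4.0000

Answer: 4.0000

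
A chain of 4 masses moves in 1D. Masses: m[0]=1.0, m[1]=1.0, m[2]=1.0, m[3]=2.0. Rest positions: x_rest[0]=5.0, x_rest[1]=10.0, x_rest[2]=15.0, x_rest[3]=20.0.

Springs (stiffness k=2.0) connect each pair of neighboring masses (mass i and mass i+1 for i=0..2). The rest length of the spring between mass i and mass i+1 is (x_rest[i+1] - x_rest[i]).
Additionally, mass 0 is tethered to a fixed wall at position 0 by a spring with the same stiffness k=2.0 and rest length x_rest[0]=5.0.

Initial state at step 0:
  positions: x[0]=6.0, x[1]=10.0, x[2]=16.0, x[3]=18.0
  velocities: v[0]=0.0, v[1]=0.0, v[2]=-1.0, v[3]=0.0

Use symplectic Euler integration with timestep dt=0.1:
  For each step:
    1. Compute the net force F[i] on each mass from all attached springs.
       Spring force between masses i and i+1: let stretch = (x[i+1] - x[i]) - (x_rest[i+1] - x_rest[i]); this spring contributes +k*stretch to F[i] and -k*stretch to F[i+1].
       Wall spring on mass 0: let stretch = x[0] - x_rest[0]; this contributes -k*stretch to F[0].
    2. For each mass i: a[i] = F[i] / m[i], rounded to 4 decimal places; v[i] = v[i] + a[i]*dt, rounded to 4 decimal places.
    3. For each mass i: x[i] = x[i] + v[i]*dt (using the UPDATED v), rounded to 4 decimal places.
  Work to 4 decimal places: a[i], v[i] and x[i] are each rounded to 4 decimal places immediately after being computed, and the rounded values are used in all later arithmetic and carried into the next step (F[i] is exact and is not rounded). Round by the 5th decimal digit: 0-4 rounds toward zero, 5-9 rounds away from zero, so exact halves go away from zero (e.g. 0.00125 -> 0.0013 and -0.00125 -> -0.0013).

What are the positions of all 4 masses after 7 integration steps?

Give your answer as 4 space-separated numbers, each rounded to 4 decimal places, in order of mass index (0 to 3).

Step 0: x=[6.0000 10.0000 16.0000 18.0000] v=[0.0000 0.0000 -1.0000 0.0000]
Step 1: x=[5.9600 10.0400 15.8200 18.0300] v=[-0.4000 0.4000 -1.8000 0.3000]
Step 2: x=[5.8824 10.1140 15.5686 18.0879] v=[-0.7760 0.7400 -2.5140 0.5790]
Step 3: x=[5.7718 10.2125 15.2585 18.1706] v=[-1.1062 0.9846 -3.1011 0.8271]
Step 4: x=[5.6346 10.3231 14.9057 18.2742] v=[-1.3724 1.1057 -3.5279 1.0359]
Step 5: x=[5.4784 10.4316 14.5286 18.3941] v=[-1.5616 1.0845 -3.7707 1.1991]
Step 6: x=[5.3117 10.5229 14.1469 18.5254] v=[-1.6666 0.9133 -3.8170 1.3126]
Step 7: x=[5.1430 10.5825 13.7803 18.6629] v=[-1.6867 0.5959 -3.6661 1.3748]

Answer: 5.1430 10.5825 13.7803 18.6629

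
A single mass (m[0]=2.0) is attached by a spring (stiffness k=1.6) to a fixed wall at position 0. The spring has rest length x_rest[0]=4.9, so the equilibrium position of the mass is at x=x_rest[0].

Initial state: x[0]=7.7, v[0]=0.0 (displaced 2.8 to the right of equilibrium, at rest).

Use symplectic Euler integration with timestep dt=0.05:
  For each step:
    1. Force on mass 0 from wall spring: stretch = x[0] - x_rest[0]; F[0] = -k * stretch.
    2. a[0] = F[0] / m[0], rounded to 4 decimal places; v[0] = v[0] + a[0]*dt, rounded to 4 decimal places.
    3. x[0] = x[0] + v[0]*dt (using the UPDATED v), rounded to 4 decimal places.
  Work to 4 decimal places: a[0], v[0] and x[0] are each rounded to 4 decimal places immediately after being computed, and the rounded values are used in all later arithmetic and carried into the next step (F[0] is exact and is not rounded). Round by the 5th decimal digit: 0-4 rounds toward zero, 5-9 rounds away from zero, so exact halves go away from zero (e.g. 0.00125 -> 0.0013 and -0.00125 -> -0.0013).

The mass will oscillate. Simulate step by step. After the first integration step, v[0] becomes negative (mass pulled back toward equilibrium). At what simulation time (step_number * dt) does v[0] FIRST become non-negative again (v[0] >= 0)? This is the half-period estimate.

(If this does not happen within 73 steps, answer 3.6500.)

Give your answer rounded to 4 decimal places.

Answer: 3.5500

Derivation:
Step 0: x=[7.7000] v=[0.0000]
Step 1: x=[7.6944] v=[-0.1120]
Step 2: x=[7.6832] v=[-0.2238]
Step 3: x=[7.6664] v=[-0.3351]
Step 4: x=[7.6441] v=[-0.4458]
Step 5: x=[7.6163] v=[-0.5556]
Step 6: x=[7.5831] v=[-0.6643]
Step 7: x=[7.5445] v=[-0.7716]
Step 8: x=[7.5006] v=[-0.8774]
Step 9: x=[7.4515] v=[-0.9814]
Step 10: x=[7.3973] v=[-1.0835]
Step 11: x=[7.3381] v=[-1.1834]
Step 12: x=[7.2741] v=[-1.2809]
Step 13: x=[7.2053] v=[-1.3759]
Step 14: x=[7.1319] v=[-1.4681]
Step 15: x=[7.0540] v=[-1.5574]
Step 16: x=[6.9718] v=[-1.6436]
Step 17: x=[6.8855] v=[-1.7265]
Step 18: x=[6.7952] v=[-1.8059]
Step 19: x=[6.7011] v=[-1.8817]
Step 20: x=[6.6034] v=[-1.9537]
Step 21: x=[6.5023] v=[-2.0218]
Step 22: x=[6.3980] v=[-2.0859]
Step 23: x=[6.2907] v=[-2.1458]
Step 24: x=[6.1806] v=[-2.2014]
Step 25: x=[6.0680] v=[-2.2526]
Step 26: x=[5.9530] v=[-2.2993]
Step 27: x=[5.8359] v=[-2.3414]
Step 28: x=[5.7170] v=[-2.3788]
Step 29: x=[5.5964] v=[-2.4115]
Step 30: x=[5.4744] v=[-2.4394]
Step 31: x=[5.3513] v=[-2.4624]
Step 32: x=[5.2273] v=[-2.4805]
Step 33: x=[5.1026] v=[-2.4936]
Step 34: x=[4.9775] v=[-2.5017]
Step 35: x=[4.8523] v=[-2.5048]
Step 36: x=[4.7272] v=[-2.5029]
Step 37: x=[4.6024] v=[-2.4960]
Step 38: x=[4.4782] v=[-2.4841]
Step 39: x=[4.3548] v=[-2.4672]
Step 40: x=[4.2325] v=[-2.4454]
Step 41: x=[4.1116] v=[-2.4187]
Step 42: x=[3.9922] v=[-2.3872]
Step 43: x=[3.8747] v=[-2.3509]
Step 44: x=[3.7592] v=[-2.3099]
Step 45: x=[3.6460] v=[-2.2643]
Step 46: x=[3.5353] v=[-2.2141]
Step 47: x=[3.4273] v=[-2.1595]
Step 48: x=[3.3223] v=[-2.1006]
Step 49: x=[3.2204] v=[-2.0375]
Step 50: x=[3.1219] v=[-1.9703]
Step 51: x=[3.0269] v=[-1.8992]
Step 52: x=[2.9357] v=[-1.8243]
Step 53: x=[2.8484] v=[-1.7457]
Step 54: x=[2.7652] v=[-1.6636]
Step 55: x=[2.6863] v=[-1.5782]
Step 56: x=[2.6118] v=[-1.4897]
Step 57: x=[2.5419] v=[-1.3982]
Step 58: x=[2.4767] v=[-1.3039]
Step 59: x=[2.4164] v=[-1.2070]
Step 60: x=[2.3610] v=[-1.1077]
Step 61: x=[2.3107] v=[-1.0061]
Step 62: x=[2.2656] v=[-0.9025]
Step 63: x=[2.2257] v=[-0.7971]
Step 64: x=[2.1912] v=[-0.6901]
Step 65: x=[2.1621] v=[-0.5818]
Step 66: x=[2.1385] v=[-0.4723]
Step 67: x=[2.1204] v=[-0.3618]
Step 68: x=[2.1079] v=[-0.2506]
Step 69: x=[2.1010] v=[-0.1389]
Step 70: x=[2.0997] v=[-0.0269]
Step 71: x=[2.1040] v=[0.0851]
First v>=0 after going negative at step 71, time=3.5500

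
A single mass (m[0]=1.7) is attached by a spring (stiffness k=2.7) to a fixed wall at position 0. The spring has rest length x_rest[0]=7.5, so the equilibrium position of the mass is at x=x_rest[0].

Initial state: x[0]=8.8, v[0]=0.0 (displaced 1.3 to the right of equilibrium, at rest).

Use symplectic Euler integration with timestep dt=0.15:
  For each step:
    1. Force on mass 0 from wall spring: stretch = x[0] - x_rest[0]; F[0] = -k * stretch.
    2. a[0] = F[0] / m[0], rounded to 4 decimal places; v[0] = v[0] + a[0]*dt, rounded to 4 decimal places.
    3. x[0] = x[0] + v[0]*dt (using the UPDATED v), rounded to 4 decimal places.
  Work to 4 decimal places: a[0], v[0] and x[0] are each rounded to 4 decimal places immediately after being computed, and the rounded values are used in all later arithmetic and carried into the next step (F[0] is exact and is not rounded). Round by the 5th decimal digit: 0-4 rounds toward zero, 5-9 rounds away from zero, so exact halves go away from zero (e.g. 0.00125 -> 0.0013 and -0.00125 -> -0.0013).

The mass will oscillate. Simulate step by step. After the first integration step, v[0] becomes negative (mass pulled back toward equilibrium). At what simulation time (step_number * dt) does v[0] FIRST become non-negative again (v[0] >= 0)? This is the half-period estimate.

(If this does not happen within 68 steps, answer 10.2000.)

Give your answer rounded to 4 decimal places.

Answer: 2.5500

Derivation:
Step 0: x=[8.8000] v=[0.0000]
Step 1: x=[8.7535] v=[-0.3097]
Step 2: x=[8.6623] v=[-0.6083]
Step 3: x=[8.5295] v=[-0.8852]
Step 4: x=[8.3599] v=[-1.1305]
Step 5: x=[8.1596] v=[-1.3354]
Step 6: x=[7.9357] v=[-1.4925]
Step 7: x=[7.6963] v=[-1.5963]
Step 8: x=[7.4498] v=[-1.6431]
Step 9: x=[7.2051] v=[-1.6311]
Step 10: x=[6.9710] v=[-1.5608]
Step 11: x=[6.7558] v=[-1.4348]
Step 12: x=[6.5672] v=[-1.2575]
Step 13: x=[6.4119] v=[-1.0353]
Step 14: x=[6.2955] v=[-0.7761]
Step 15: x=[6.2221] v=[-0.4892]
Step 16: x=[6.1944] v=[-0.1848]
Step 17: x=[6.2133] v=[0.1262]
First v>=0 after going negative at step 17, time=2.5500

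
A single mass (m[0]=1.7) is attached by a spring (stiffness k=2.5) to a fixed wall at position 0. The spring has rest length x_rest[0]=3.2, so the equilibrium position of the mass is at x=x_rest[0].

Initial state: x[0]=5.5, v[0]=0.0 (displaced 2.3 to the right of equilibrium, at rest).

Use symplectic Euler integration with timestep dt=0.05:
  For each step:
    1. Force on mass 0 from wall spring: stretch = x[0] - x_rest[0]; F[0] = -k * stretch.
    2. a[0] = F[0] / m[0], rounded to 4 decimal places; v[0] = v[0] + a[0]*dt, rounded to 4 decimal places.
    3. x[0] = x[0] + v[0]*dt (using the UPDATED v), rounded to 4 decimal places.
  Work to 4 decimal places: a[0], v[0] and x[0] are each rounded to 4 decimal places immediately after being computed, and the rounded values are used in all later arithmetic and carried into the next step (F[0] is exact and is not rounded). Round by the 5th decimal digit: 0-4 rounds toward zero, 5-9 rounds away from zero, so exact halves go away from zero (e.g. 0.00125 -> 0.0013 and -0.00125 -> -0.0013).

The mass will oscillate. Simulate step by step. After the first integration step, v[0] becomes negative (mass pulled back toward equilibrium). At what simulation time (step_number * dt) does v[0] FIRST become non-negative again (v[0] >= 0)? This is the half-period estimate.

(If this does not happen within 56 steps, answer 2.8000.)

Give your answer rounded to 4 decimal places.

Step 0: x=[5.5000] v=[0.0000]
Step 1: x=[5.4915] v=[-0.1691]
Step 2: x=[5.4746] v=[-0.3376]
Step 3: x=[5.4494] v=[-0.5049]
Step 4: x=[5.4159] v=[-0.6703]
Step 5: x=[5.3742] v=[-0.8332]
Step 6: x=[5.3245] v=[-0.9931]
Step 7: x=[5.2670] v=[-1.1493]
Step 8: x=[5.2019] v=[-1.3013]
Step 9: x=[5.1295] v=[-1.4485]
Step 10: x=[5.0500] v=[-1.5904]
Step 11: x=[4.9637] v=[-1.7264]
Step 12: x=[4.8709] v=[-1.8561]
Step 13: x=[4.7720] v=[-1.9790]
Step 14: x=[4.6673] v=[-2.0946]
Step 15: x=[4.5572] v=[-2.2025]
Step 16: x=[4.4421] v=[-2.3023]
Step 17: x=[4.3224] v=[-2.3936]
Step 18: x=[4.1986] v=[-2.4761]
Step 19: x=[4.0711] v=[-2.5495]
Step 20: x=[3.9404] v=[-2.6136]
Step 21: x=[3.8070] v=[-2.6680]
Step 22: x=[3.6714] v=[-2.7126]
Step 23: x=[3.5340] v=[-2.7473]
Step 24: x=[3.3954] v=[-2.7719]
Step 25: x=[3.2561] v=[-2.7863]
Step 26: x=[3.1166] v=[-2.7904]
Step 27: x=[2.9774] v=[-2.7843]
Step 28: x=[2.8390] v=[-2.7679]
Step 29: x=[2.7019] v=[-2.7414]
Step 30: x=[2.5667] v=[-2.7048]
Step 31: x=[2.4338] v=[-2.6582]
Step 32: x=[2.3037] v=[-2.6019]
Step 33: x=[2.1769] v=[-2.5360]
Step 34: x=[2.0539] v=[-2.4608]
Step 35: x=[1.9351] v=[-2.3765]
Step 36: x=[1.8209] v=[-2.2835]
Step 37: x=[1.7118] v=[-2.1821]
Step 38: x=[1.6082] v=[-2.0727]
Step 39: x=[1.5104] v=[-1.9557]
Step 40: x=[1.4188] v=[-1.8315]
Step 41: x=[1.3338] v=[-1.7005]
Step 42: x=[1.2556] v=[-1.5633]
Step 43: x=[1.1846] v=[-1.4203]
Step 44: x=[1.1210] v=[-1.2721]
Step 45: x=[1.0650] v=[-1.1192]
Step 46: x=[1.0169] v=[-0.9622]
Step 47: x=[0.9768] v=[-0.8017]
Step 48: x=[0.9449] v=[-0.6382]
Step 49: x=[0.9213] v=[-0.4724]
Step 50: x=[0.9061] v=[-0.3049]
Step 51: x=[0.8993] v=[-0.1362]
Step 52: x=[0.9010] v=[0.0330]
First v>=0 after going negative at step 52, time=2.6000

Answer: 2.6000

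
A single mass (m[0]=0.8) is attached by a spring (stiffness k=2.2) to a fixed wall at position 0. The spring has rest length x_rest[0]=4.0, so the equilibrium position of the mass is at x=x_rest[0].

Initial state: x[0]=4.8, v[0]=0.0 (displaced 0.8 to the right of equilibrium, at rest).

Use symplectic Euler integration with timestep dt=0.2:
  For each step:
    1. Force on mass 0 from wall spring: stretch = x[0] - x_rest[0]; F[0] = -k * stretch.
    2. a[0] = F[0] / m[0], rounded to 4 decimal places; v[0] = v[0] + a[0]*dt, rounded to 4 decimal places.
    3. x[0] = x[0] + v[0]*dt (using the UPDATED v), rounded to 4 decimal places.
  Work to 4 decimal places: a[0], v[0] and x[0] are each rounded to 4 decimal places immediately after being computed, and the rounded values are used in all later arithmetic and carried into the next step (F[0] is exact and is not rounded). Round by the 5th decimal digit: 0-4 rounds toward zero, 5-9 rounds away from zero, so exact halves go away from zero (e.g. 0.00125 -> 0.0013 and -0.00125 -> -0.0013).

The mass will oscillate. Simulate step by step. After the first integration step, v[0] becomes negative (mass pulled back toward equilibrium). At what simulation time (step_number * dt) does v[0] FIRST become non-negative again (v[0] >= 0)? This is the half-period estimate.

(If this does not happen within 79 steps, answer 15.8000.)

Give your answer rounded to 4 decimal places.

Answer: 2.0000

Derivation:
Step 0: x=[4.8000] v=[0.0000]
Step 1: x=[4.7120] v=[-0.4400]
Step 2: x=[4.5457] v=[-0.8316]
Step 3: x=[4.3194] v=[-1.1317]
Step 4: x=[4.0579] v=[-1.3074]
Step 5: x=[3.7901] v=[-1.3392]
Step 6: x=[3.5453] v=[-1.2238]
Step 7: x=[3.3506] v=[-0.9737]
Step 8: x=[3.2273] v=[-0.6165]
Step 9: x=[3.1890] v=[-0.1915]
Step 10: x=[3.2399] v=[0.2546]
First v>=0 after going negative at step 10, time=2.0000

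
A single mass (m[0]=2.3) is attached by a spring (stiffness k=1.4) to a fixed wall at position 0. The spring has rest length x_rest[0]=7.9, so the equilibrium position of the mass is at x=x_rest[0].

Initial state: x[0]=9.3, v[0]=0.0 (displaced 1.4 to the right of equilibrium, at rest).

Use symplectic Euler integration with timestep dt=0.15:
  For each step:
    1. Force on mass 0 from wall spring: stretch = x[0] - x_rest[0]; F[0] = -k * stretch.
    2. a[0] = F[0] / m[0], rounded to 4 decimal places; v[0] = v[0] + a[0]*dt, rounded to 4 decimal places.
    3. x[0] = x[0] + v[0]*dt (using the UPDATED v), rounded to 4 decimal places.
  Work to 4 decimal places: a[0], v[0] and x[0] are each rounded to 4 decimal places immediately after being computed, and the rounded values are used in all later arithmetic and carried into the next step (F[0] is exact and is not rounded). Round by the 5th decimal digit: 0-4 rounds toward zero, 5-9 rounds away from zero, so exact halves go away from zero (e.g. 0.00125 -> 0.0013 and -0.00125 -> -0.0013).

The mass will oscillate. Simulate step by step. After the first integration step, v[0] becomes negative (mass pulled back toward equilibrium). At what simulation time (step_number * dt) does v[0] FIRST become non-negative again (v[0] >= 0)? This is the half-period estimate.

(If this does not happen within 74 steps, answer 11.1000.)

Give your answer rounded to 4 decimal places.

Step 0: x=[9.3000] v=[0.0000]
Step 1: x=[9.2808] v=[-0.1278]
Step 2: x=[9.2427] v=[-0.2539]
Step 3: x=[9.1862] v=[-0.3765]
Step 4: x=[9.1121] v=[-0.4939]
Step 5: x=[9.0214] v=[-0.6046]
Step 6: x=[8.9154] v=[-0.7070]
Step 7: x=[8.7954] v=[-0.7997]
Step 8: x=[8.6632] v=[-0.8815]
Step 9: x=[8.5205] v=[-0.9512]
Step 10: x=[8.3693] v=[-1.0079]
Step 11: x=[8.2117] v=[-1.0508]
Step 12: x=[8.0498] v=[-1.0793]
Step 13: x=[7.8859] v=[-1.0930]
Step 14: x=[7.7221] v=[-1.0917]
Step 15: x=[7.5608] v=[-1.0755]
Step 16: x=[7.4041] v=[-1.0445]
Step 17: x=[7.2542] v=[-0.9992]
Step 18: x=[7.1132] v=[-0.9402]
Step 19: x=[6.9829] v=[-0.8684]
Step 20: x=[6.8652] v=[-0.7847]
Step 21: x=[6.7617] v=[-0.6902]
Step 22: x=[6.6738] v=[-0.5863]
Step 23: x=[6.6027] v=[-0.4743]
Step 24: x=[6.5493] v=[-0.3558]
Step 25: x=[6.5144] v=[-0.2325]
Step 26: x=[6.4985] v=[-0.1060]
Step 27: x=[6.5018] v=[0.0220]
First v>=0 after going negative at step 27, time=4.0500

Answer: 4.0500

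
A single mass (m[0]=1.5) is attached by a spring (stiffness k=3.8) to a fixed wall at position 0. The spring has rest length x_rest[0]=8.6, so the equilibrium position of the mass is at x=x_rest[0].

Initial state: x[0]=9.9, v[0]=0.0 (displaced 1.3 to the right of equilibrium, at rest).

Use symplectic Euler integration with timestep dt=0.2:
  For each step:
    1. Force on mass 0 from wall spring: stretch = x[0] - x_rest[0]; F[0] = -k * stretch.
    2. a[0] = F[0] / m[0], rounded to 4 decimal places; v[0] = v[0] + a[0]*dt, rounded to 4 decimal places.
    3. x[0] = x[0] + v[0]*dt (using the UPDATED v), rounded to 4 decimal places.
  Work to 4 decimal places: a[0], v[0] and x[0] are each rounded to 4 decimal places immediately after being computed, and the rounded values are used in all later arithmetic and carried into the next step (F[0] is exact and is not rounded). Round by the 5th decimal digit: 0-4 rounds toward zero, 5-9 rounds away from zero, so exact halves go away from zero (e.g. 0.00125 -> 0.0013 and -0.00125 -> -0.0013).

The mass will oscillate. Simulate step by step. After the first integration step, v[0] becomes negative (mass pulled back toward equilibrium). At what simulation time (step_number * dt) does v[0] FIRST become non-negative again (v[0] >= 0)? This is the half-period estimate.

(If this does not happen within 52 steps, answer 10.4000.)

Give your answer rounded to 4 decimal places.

Answer: 2.0000

Derivation:
Step 0: x=[9.9000] v=[0.0000]
Step 1: x=[9.7683] v=[-0.6587]
Step 2: x=[9.5182] v=[-1.2506]
Step 3: x=[9.1750] v=[-1.7158]
Step 4: x=[8.7736] v=[-2.0071]
Step 5: x=[8.3546] v=[-2.0951]
Step 6: x=[7.9604] v=[-1.9708]
Step 7: x=[7.6311] v=[-1.6467]
Step 8: x=[7.3999] v=[-1.1558]
Step 9: x=[7.2904] v=[-0.5477]
Step 10: x=[7.3136] v=[0.1158]
First v>=0 after going negative at step 10, time=2.0000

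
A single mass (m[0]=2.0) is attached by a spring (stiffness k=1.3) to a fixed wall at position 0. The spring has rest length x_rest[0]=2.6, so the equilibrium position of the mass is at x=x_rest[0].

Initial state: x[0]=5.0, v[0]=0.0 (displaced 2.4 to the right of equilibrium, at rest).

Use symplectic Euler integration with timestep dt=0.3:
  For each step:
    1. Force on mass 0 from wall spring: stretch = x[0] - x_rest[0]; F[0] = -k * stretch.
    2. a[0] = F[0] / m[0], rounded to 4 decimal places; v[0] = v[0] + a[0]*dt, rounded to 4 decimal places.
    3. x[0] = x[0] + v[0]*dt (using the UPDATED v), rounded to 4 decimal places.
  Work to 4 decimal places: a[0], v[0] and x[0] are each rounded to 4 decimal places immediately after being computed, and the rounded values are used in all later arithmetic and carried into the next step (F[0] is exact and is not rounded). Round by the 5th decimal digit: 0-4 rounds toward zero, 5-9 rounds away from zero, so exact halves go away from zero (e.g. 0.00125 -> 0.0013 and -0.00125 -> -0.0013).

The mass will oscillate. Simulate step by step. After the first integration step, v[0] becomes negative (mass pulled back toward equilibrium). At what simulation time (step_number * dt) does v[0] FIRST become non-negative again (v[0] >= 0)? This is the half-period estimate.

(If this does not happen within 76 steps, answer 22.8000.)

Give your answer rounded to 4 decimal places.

Answer: 3.9000

Derivation:
Step 0: x=[5.0000] v=[0.0000]
Step 1: x=[4.8596] v=[-0.4680]
Step 2: x=[4.5870] v=[-0.9086]
Step 3: x=[4.1982] v=[-1.2961]
Step 4: x=[3.7159] v=[-1.6077]
Step 5: x=[3.1683] v=[-1.8253]
Step 6: x=[2.5875] v=[-1.9361]
Step 7: x=[2.0074] v=[-1.9337]
Step 8: x=[1.4620] v=[-1.8181]
Step 9: x=[0.9831] v=[-1.5962]
Step 10: x=[0.5988] v=[-1.2809]
Step 11: x=[0.3316] v=[-0.8907]
Step 12: x=[0.1971] v=[-0.4484]
Step 13: x=[0.2032] v=[0.0202]
First v>=0 after going negative at step 13, time=3.9000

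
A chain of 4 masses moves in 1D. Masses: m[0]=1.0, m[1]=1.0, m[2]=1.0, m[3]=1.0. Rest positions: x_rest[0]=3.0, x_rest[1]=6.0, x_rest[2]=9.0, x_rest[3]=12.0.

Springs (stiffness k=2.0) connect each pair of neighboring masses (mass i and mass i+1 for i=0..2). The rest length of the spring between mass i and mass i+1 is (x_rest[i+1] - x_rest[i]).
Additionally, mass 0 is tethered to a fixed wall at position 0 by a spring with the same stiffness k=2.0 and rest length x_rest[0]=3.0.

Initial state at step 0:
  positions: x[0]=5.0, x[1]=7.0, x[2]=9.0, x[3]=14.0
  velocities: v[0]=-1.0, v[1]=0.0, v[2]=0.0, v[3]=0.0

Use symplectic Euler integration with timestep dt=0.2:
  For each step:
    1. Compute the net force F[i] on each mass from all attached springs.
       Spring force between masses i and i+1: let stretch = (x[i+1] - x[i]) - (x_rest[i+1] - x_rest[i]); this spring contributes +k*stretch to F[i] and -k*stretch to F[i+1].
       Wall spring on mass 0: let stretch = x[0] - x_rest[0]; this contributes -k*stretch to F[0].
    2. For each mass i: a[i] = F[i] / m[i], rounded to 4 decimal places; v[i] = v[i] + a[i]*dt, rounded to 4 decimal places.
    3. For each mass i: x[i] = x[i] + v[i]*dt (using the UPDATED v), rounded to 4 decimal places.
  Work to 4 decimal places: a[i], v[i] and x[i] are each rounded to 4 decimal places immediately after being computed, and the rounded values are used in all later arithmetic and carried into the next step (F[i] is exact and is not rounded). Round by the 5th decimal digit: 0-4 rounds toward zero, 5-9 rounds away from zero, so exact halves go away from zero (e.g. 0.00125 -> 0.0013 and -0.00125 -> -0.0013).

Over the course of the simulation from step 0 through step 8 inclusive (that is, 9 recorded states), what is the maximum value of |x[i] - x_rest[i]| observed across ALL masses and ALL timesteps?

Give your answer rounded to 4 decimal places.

Step 0: x=[5.0000 7.0000 9.0000 14.0000] v=[-1.0000 0.0000 0.0000 0.0000]
Step 1: x=[4.5600 7.0000 9.2400 13.8400] v=[-2.2000 0.0000 1.2000 -0.8000]
Step 2: x=[3.9504 6.9840 9.6688 13.5520] v=[-3.0480 -0.0800 2.1440 -1.4400]
Step 3: x=[3.2675 6.9401 10.1935 13.1933] v=[-3.4147 -0.2195 2.6234 -1.7933]
Step 4: x=[2.6170 6.8627 10.6979 12.8347] v=[-3.2527 -0.3872 2.5220 -1.7932]
Step 5: x=[2.0968 6.7524 11.0664 12.5451] v=[-2.6012 -0.5514 1.8426 -1.4479]
Step 6: x=[1.7813 6.6148 11.2081 12.3772] v=[-1.5777 -0.6880 0.7085 -0.8394]
Step 7: x=[1.7099 6.4580 11.0759 12.3558] v=[-0.3568 -0.7841 -0.6612 -0.1070]
Step 8: x=[1.8816 6.2908 10.6766 12.4720] v=[0.8585 -0.8362 -1.9964 0.5810]
Max displacement = 2.2081

Answer: 2.2081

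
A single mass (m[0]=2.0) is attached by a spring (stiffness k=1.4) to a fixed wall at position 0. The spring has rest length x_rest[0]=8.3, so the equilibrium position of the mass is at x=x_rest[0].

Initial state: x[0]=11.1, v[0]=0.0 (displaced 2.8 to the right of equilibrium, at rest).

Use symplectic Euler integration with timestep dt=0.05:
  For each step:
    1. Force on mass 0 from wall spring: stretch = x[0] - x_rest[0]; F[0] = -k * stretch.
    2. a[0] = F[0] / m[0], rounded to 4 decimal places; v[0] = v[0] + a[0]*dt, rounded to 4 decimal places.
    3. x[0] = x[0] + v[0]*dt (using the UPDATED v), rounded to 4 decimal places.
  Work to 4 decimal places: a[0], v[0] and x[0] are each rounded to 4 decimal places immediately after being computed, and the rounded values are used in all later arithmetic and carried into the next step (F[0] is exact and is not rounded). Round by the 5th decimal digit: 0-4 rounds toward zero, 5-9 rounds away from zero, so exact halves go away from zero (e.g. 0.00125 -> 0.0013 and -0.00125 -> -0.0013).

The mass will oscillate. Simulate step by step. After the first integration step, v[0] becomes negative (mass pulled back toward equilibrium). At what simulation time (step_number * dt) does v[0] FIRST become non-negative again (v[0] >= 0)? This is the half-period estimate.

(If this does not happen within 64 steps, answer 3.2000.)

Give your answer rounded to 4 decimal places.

Answer: 3.2000

Derivation:
Step 0: x=[11.1000] v=[0.0000]
Step 1: x=[11.0951] v=[-0.0980]
Step 2: x=[11.0853] v=[-0.1958]
Step 3: x=[11.0706] v=[-0.2933]
Step 4: x=[11.0511] v=[-0.3903]
Step 5: x=[11.0268] v=[-0.4866]
Step 6: x=[10.9977] v=[-0.5820]
Step 7: x=[10.9639] v=[-0.6764]
Step 8: x=[10.9254] v=[-0.7696]
Step 9: x=[10.8823] v=[-0.8615]
Step 10: x=[10.8347] v=[-0.9519]
Step 11: x=[10.7827] v=[-1.0406]
Step 12: x=[10.7263] v=[-1.1275]
Step 13: x=[10.6657] v=[-1.2124]
Step 14: x=[10.6009] v=[-1.2952]
Step 15: x=[10.5321] v=[-1.3757]
Step 16: x=[10.4594] v=[-1.4538]
Step 17: x=[10.3829] v=[-1.5294]
Step 18: x=[10.3028] v=[-1.6023]
Step 19: x=[10.2192] v=[-1.6724]
Step 20: x=[10.1322] v=[-1.7396]
Step 21: x=[10.0420] v=[-1.8037]
Step 22: x=[9.9488] v=[-1.8647]
Step 23: x=[9.8527] v=[-1.9224]
Step 24: x=[9.7539] v=[-1.9767]
Step 25: x=[9.6525] v=[-2.0276]
Step 26: x=[9.5488] v=[-2.0749]
Step 27: x=[9.4429] v=[-2.1186]
Step 28: x=[9.3350] v=[-2.1586]
Step 29: x=[9.2253] v=[-2.1948]
Step 30: x=[9.1139] v=[-2.2272]
Step 31: x=[9.0011] v=[-2.2557]
Step 32: x=[8.8871] v=[-2.2802]
Step 33: x=[8.7721] v=[-2.3008]
Step 34: x=[8.6562] v=[-2.3173]
Step 35: x=[8.5397] v=[-2.3298]
Step 36: x=[8.4228] v=[-2.3382]
Step 37: x=[8.3057] v=[-2.3425]
Step 38: x=[8.1886] v=[-2.3427]
Step 39: x=[8.0717] v=[-2.3388]
Step 40: x=[7.9552] v=[-2.3308]
Step 41: x=[7.8393] v=[-2.3187]
Step 42: x=[7.7242] v=[-2.3026]
Step 43: x=[7.6101] v=[-2.2824]
Step 44: x=[7.4972] v=[-2.2583]
Step 45: x=[7.3857] v=[-2.2302]
Step 46: x=[7.2758] v=[-2.1982]
Step 47: x=[7.1677] v=[-2.1624]
Step 48: x=[7.0616] v=[-2.1228]
Step 49: x=[6.9576] v=[-2.0795]
Step 50: x=[6.8560] v=[-2.0325]
Step 51: x=[6.7569] v=[-1.9820]
Step 52: x=[6.6605] v=[-1.9280]
Step 53: x=[6.5670] v=[-1.8706]
Step 54: x=[6.4765] v=[-1.8099]
Step 55: x=[6.3892] v=[-1.7461]
Step 56: x=[6.3052] v=[-1.6792]
Step 57: x=[6.2247] v=[-1.6094]
Step 58: x=[6.1479] v=[-1.5368]
Step 59: x=[6.0748] v=[-1.4615]
Step 60: x=[6.0056] v=[-1.3836]
Step 61: x=[5.9404] v=[-1.3033]
Step 62: x=[5.8794] v=[-1.2207]
Step 63: x=[5.8226] v=[-1.1360]
Step 64: x=[5.7701] v=[-1.0493]
v[0] did not become non-negative within 64 steps; using fallback time=3.2000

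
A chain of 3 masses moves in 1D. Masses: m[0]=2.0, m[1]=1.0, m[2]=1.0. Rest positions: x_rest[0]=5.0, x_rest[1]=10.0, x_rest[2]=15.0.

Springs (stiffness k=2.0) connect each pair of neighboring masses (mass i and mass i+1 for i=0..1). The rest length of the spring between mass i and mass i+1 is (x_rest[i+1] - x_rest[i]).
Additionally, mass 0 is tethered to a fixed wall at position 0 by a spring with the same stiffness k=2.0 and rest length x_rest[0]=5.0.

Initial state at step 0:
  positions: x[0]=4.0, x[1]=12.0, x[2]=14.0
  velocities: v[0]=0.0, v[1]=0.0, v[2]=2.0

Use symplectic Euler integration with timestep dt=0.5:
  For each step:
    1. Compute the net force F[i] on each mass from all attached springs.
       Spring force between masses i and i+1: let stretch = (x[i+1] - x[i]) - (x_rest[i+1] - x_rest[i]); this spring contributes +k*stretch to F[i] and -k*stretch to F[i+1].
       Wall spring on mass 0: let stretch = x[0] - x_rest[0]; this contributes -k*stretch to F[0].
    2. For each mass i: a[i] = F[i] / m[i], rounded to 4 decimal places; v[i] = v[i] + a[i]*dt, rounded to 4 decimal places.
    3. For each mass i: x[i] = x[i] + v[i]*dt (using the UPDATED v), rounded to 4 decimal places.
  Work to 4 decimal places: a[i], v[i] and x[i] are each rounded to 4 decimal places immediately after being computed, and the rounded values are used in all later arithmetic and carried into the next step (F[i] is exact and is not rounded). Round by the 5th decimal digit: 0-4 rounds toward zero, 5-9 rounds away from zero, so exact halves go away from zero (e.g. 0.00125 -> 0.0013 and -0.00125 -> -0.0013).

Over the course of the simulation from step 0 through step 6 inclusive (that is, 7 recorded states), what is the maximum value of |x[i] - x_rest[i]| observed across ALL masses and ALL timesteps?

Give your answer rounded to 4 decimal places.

Step 0: x=[4.0000 12.0000 14.0000] v=[0.0000 0.0000 2.0000]
Step 1: x=[5.0000 9.0000 16.5000] v=[2.0000 -6.0000 5.0000]
Step 2: x=[5.7500 7.7500 17.7500] v=[1.5000 -2.5000 2.5000]
Step 3: x=[5.5625 10.5000 16.5000] v=[-0.3750 5.5000 -2.5000]
Step 4: x=[5.2188 13.7813 14.7500] v=[-0.6875 6.5625 -3.5000]
Step 5: x=[5.7110 13.2657 15.0157] v=[0.9844 -1.0313 0.5313]
Step 6: x=[6.6642 9.8477 16.9064] v=[1.9063 -6.8360 3.7813]
Max displacement = 3.7813

Answer: 3.7813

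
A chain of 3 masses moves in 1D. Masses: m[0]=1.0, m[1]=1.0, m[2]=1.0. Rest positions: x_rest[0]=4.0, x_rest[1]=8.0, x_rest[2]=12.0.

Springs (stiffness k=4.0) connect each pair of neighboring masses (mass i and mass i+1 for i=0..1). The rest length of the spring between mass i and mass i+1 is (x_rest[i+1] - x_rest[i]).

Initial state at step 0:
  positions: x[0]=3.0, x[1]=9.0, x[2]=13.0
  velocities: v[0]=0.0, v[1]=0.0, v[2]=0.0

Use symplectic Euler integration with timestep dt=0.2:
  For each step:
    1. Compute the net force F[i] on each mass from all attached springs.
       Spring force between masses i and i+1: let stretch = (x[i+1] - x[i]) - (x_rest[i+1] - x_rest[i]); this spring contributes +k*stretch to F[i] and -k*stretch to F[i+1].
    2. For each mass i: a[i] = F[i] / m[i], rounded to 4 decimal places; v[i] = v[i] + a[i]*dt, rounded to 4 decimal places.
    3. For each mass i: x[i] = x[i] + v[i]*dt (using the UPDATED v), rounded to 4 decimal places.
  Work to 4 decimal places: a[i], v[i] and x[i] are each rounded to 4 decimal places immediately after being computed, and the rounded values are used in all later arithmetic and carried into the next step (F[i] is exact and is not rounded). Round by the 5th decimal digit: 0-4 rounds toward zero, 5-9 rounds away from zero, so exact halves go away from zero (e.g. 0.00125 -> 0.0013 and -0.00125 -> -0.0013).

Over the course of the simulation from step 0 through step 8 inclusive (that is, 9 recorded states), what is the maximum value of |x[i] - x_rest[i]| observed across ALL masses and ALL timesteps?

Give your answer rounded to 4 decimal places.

Answer: 1.2573

Derivation:
Step 0: x=[3.0000 9.0000 13.0000] v=[0.0000 0.0000 0.0000]
Step 1: x=[3.3200 8.6800 13.0000] v=[1.6000 -1.6000 0.0000]
Step 2: x=[3.8576 8.1936 12.9488] v=[2.6880 -2.4320 -0.2560]
Step 3: x=[4.4490 7.7743 12.7768] v=[2.9568 -2.0966 -0.8602]
Step 4: x=[4.9324 7.6233 12.4444] v=[2.4170 -0.7548 -1.6622]
Step 5: x=[5.2063 7.8132 11.9806] v=[1.3697 0.9494 -2.3191]
Step 6: x=[5.2573 8.2528 11.4900] v=[0.2552 2.1978 -2.4530]
Step 7: x=[5.1476 8.7310 11.1214] v=[-0.5484 2.3912 -1.8428]
Step 8: x=[4.9713 9.0184 11.0104] v=[-0.8817 1.4368 -0.5551]
Max displacement = 1.2573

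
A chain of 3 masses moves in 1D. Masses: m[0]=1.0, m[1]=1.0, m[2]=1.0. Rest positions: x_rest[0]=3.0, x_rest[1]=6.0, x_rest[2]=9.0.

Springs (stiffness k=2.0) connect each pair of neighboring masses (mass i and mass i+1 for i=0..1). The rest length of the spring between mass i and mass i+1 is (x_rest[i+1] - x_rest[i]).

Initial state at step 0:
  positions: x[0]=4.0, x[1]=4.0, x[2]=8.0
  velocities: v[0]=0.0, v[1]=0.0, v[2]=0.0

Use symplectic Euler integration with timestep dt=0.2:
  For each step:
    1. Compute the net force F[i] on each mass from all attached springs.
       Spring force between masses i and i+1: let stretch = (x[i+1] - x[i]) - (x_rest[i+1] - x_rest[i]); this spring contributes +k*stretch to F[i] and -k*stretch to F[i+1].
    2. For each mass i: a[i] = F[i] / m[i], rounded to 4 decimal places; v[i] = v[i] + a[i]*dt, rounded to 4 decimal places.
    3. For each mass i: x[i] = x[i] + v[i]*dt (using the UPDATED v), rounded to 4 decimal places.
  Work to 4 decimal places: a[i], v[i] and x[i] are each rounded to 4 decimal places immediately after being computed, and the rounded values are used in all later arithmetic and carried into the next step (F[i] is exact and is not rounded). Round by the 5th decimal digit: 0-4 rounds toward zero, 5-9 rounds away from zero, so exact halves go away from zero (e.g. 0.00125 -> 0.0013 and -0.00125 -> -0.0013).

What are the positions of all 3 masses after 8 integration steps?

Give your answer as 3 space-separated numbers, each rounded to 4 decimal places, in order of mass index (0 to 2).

Step 0: x=[4.0000 4.0000 8.0000] v=[0.0000 0.0000 0.0000]
Step 1: x=[3.7600 4.3200 7.9200] v=[-1.2000 1.6000 -0.4000]
Step 2: x=[3.3248 4.8832 7.7920] v=[-2.1760 2.8160 -0.6400]
Step 3: x=[2.7743 5.5544 7.6713] v=[-2.7526 3.3562 -0.6035]
Step 4: x=[2.2062 6.1726 7.6212] v=[-2.8406 3.0909 -0.2503]
Step 5: x=[1.7154 6.5894 7.6953] v=[-2.4540 2.0838 0.3703]
Step 6: x=[1.3745 6.7047 7.9209] v=[-1.7044 0.5766 1.1279]
Step 7: x=[1.2200 6.4909 8.2892] v=[-0.7723 -1.0690 1.8414]
Step 8: x=[1.2472 5.9993 8.7536] v=[0.1361 -2.4580 2.3221]

Answer: 1.2472 5.9993 8.7536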